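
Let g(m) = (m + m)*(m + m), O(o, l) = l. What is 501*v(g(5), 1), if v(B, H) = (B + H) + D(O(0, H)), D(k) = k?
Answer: 51102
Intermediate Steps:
g(m) = 4*m**2 (g(m) = (2*m)*(2*m) = 4*m**2)
v(B, H) = B + 2*H (v(B, H) = (B + H) + H = B + 2*H)
501*v(g(5), 1) = 501*(4*5**2 + 2*1) = 501*(4*25 + 2) = 501*(100 + 2) = 501*102 = 51102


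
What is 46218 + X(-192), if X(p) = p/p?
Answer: 46219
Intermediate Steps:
X(p) = 1
46218 + X(-192) = 46218 + 1 = 46219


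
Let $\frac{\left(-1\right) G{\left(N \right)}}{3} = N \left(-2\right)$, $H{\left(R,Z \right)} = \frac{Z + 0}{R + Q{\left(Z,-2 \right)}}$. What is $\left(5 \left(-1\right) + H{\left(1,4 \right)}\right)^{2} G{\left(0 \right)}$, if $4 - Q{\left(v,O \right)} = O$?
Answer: $0$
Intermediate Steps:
$Q{\left(v,O \right)} = 4 - O$
$H{\left(R,Z \right)} = \frac{Z}{6 + R}$ ($H{\left(R,Z \right)} = \frac{Z + 0}{R + \left(4 - -2\right)} = \frac{Z}{R + \left(4 + 2\right)} = \frac{Z}{R + 6} = \frac{Z}{6 + R}$)
$G{\left(N \right)} = 6 N$ ($G{\left(N \right)} = - 3 N \left(-2\right) = - 3 \left(- 2 N\right) = 6 N$)
$\left(5 \left(-1\right) + H{\left(1,4 \right)}\right)^{2} G{\left(0 \right)} = \left(5 \left(-1\right) + \frac{4}{6 + 1}\right)^{2} \cdot 6 \cdot 0 = \left(-5 + \frac{4}{7}\right)^{2} \cdot 0 = \left(- \frac{31}{7}\right)^{2} \cdot 0 = \frac{961}{49} \cdot 0 = 0$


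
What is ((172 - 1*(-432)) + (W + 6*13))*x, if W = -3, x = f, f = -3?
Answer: -2037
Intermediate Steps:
x = -3
((172 - 1*(-432)) + (W + 6*13))*x = ((172 - 1*(-432)) + (-3 + 6*13))*(-3) = ((172 + 432) + (-3 + 78))*(-3) = (604 + 75)*(-3) = 679*(-3) = -2037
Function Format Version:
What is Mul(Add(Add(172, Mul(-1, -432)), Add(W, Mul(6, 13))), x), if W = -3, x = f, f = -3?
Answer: -2037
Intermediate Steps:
x = -3
Mul(Add(Add(172, Mul(-1, -432)), Add(W, Mul(6, 13))), x) = Mul(Add(Add(172, Mul(-1, -432)), Add(-3, Mul(6, 13))), -3) = Mul(Add(Add(172, 432), Add(-3, 78)), -3) = Mul(Add(604, 75), -3) = Mul(679, -3) = -2037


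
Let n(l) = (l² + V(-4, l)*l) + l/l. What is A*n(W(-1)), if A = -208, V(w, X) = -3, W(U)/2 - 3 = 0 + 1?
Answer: -8528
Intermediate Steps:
W(U) = 8 (W(U) = 6 + 2*(0 + 1) = 6 + 2*1 = 6 + 2 = 8)
n(l) = 1 + l² - 3*l (n(l) = (l² - 3*l) + l/l = (l² - 3*l) + 1 = 1 + l² - 3*l)
A*n(W(-1)) = -208*(1 + 8² - 3*8) = -208*(1 + 64 - 24) = -208*41 = -8528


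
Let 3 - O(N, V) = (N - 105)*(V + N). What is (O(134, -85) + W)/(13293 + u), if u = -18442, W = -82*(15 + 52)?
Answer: 6912/5149 ≈ 1.3424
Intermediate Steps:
W = -5494 (W = -82*67 = -5494)
O(N, V) = 3 - (-105 + N)*(N + V) (O(N, V) = 3 - (N - 105)*(V + N) = 3 - (-105 + N)*(N + V))
(O(134, -85) + W)/(13293 + u) = ((3 - 1*134² + 105*134 + 105*(-85) - 1*134*(-85)) - 5494)/(13293 - 18442) = ((3 - 1*17956 + 14070 - 8925 + 11390) - 5494)/(-5149) = ((3 - 17956 + 14070 - 8925 + 11390) - 5494)*(-1/5149) = (-1418 - 5494)*(-1/5149) = -6912*(-1/5149) = 6912/5149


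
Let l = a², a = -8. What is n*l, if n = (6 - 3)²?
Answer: 576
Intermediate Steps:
n = 9 (n = 3² = 9)
l = 64 (l = (-8)² = 64)
n*l = 9*64 = 576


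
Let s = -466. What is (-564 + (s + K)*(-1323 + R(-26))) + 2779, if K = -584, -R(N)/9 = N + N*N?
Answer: 7533865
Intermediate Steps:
R(N) = -9*N - 9*N**2 (R(N) = -9*(N + N*N) = -9*(N + N**2) = -9*N - 9*N**2)
(-564 + (s + K)*(-1323 + R(-26))) + 2779 = (-564 + (-466 - 584)*(-1323 - 9*(-26)*(1 - 26))) + 2779 = (-564 - 1050*(-1323 - 9*(-26)*(-25))) + 2779 = (-564 - 1050*(-1323 - 5850)) + 2779 = (-564 - 1050*(-7173)) + 2779 = (-564 + 7531650) + 2779 = 7531086 + 2779 = 7533865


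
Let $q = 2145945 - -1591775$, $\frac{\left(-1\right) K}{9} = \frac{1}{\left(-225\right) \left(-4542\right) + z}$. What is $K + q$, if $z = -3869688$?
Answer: $\frac{3548015759123}{949246} \approx 3.7377 \cdot 10^{6}$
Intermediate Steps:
$K = \frac{3}{949246}$ ($K = - \frac{9}{\left(-225\right) \left(-4542\right) - 3869688} = - \frac{9}{1021950 - 3869688} = - \frac{9}{-2847738} = \left(-9\right) \left(- \frac{1}{2847738}\right) = \frac{3}{949246} \approx 3.1604 \cdot 10^{-6}$)
$q = 3737720$ ($q = 2145945 + 1591775 = 3737720$)
$K + q = \frac{3}{949246} + 3737720 = \frac{3548015759123}{949246}$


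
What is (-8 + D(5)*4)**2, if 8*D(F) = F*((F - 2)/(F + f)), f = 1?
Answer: 729/16 ≈ 45.563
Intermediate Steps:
D(F) = F*(-2 + F)/(8*(1 + F)) (D(F) = (F*((F - 2)/(F + 1)))/8 = (F*((-2 + F)/(1 + F)))/8 = (F*(-2 + F)/(1 + F))/8 = F*(-2 + F)/(8*(1 + F)))
(-8 + D(5)*4)**2 = (-8 + ((1/8)*5*(-2 + 5)/(1 + 5))*4)**2 = (-8 + ((1/8)*5*3/6)*4)**2 = (-8 + ((1/8)*5*(1/6)*3)*4)**2 = (-8 + (5/16)*4)**2 = (-8 + 5/4)**2 = (-27/4)**2 = 729/16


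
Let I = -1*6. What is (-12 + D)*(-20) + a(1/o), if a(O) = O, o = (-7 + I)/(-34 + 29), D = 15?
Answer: -775/13 ≈ -59.615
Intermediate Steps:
I = -6
o = 13/5 (o = (-7 - 6)/(-34 + 29) = -13/(-5) = -13*(-1/5) = 13/5 ≈ 2.6000)
(-12 + D)*(-20) + a(1/o) = (-12 + 15)*(-20) + 1/(13/5) = 3*(-20) + 5/13 = -60 + 5/13 = -775/13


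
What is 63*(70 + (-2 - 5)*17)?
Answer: -3087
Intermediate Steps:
63*(70 + (-2 - 5)*17) = 63*(70 - 7*17) = 63*(70 - 119) = 63*(-49) = -3087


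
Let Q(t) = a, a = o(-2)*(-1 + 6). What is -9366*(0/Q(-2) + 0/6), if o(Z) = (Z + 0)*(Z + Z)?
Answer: 0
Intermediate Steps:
o(Z) = 2*Z**2 (o(Z) = Z*(2*Z) = 2*Z**2)
a = 40 (a = (2*(-2)**2)*(-1 + 6) = (2*4)*5 = 8*5 = 40)
Q(t) = 40
-9366*(0/Q(-2) + 0/6) = -9366*(0/40 + 0/6) = -9366*(0*(1/40) + 0*(1/6)) = -9366*(0 + 0) = -9366*0 = 0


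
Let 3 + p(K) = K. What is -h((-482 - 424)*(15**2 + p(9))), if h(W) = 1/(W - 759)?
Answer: 1/210045 ≈ 4.7609e-6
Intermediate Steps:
p(K) = -3 + K
h(W) = 1/(-759 + W)
-h((-482 - 424)*(15**2 + p(9))) = -1/(-759 + (-482 - 424)*(15**2 + (-3 + 9))) = -1/(-759 - 906*(225 + 6)) = -1/(-759 - 906*231) = -1/(-759 - 209286) = -1/(-210045) = -1*(-1/210045) = 1/210045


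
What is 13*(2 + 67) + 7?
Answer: 904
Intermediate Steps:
13*(2 + 67) + 7 = 13*69 + 7 = 897 + 7 = 904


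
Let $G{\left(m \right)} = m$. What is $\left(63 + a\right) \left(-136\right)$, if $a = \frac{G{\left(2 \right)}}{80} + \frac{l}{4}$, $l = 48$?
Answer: $- \frac{51017}{5} \approx -10203.0$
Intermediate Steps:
$a = \frac{481}{40}$ ($a = \frac{2}{80} + \frac{48}{4} = 2 \cdot \frac{1}{80} + 48 \cdot \frac{1}{4} = \frac{1}{40} + 12 = \frac{481}{40} \approx 12.025$)
$\left(63 + a\right) \left(-136\right) = \left(63 + \frac{481}{40}\right) \left(-136\right) = \frac{3001}{40} \left(-136\right) = - \frac{51017}{5}$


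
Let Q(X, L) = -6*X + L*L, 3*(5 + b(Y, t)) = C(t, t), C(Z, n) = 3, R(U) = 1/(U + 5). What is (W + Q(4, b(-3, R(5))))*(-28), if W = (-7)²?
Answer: -1148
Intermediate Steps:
R(U) = 1/(5 + U)
b(Y, t) = -4 (b(Y, t) = -5 + (⅓)*3 = -5 + 1 = -4)
Q(X, L) = L² - 6*X (Q(X, L) = -6*X + L² = L² - 6*X)
W = 49
(W + Q(4, b(-3, R(5))))*(-28) = (49 + ((-4)² - 6*4))*(-28) = (49 + (16 - 24))*(-28) = (49 - 8)*(-28) = 41*(-28) = -1148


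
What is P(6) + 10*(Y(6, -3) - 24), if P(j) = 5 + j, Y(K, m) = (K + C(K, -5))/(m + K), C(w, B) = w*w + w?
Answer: -69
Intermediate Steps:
C(w, B) = w + w² (C(w, B) = w² + w = w + w²)
Y(K, m) = (K + K*(1 + K))/(K + m) (Y(K, m) = (K + K*(1 + K))/(m + K) = (K + K*(1 + K))/(K + m))
P(6) + 10*(Y(6, -3) - 24) = (5 + 6) + 10*(6*(2 + 6)/(6 - 3) - 24) = 11 + 10*(6*8/3 - 24) = 11 + 10*(6*(⅓)*8 - 24) = 11 + 10*(16 - 24) = 11 + 10*(-8) = 11 - 80 = -69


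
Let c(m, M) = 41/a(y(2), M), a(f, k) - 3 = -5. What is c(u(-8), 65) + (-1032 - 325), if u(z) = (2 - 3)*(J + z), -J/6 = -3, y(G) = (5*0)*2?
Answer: -2755/2 ≈ -1377.5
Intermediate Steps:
y(G) = 0 (y(G) = 0*2 = 0)
J = 18 (J = -6*(-3) = 18)
a(f, k) = -2 (a(f, k) = 3 - 5 = -2)
u(z) = -18 - z (u(z) = (2 - 3)*(18 + z) = -(18 + z) = -18 - z)
c(m, M) = -41/2 (c(m, M) = 41/(-2) = 41*(-1/2) = -41/2)
c(u(-8), 65) + (-1032 - 325) = -41/2 + (-1032 - 325) = -41/2 - 1357 = -2755/2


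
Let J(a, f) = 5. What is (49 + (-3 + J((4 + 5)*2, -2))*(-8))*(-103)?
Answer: -3399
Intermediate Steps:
(49 + (-3 + J((4 + 5)*2, -2))*(-8))*(-103) = (49 + (-3 + 5)*(-8))*(-103) = (49 + 2*(-8))*(-103) = (49 - 16)*(-103) = 33*(-103) = -3399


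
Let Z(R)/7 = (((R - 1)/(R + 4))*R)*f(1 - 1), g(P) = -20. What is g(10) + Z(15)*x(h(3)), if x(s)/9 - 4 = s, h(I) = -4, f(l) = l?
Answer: -20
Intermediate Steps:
x(s) = 36 + 9*s
Z(R) = 0 (Z(R) = 7*((((R - 1)/(R + 4))*R)*(1 - 1)) = 7*((((-1 + R)/(4 + R))*R)*0) = 7*((R*(-1 + R)/(4 + R))*0) = 7*0 = 0)
g(10) + Z(15)*x(h(3)) = -20 + 0*(36 + 9*(-4)) = -20 + 0*(36 - 36) = -20 + 0*0 = -20 + 0 = -20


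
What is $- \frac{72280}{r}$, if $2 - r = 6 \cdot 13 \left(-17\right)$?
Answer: $- \frac{9035}{166} \approx -54.428$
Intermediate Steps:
$r = 1328$ ($r = 2 - 6 \cdot 13 \left(-17\right) = 2 - 78 \left(-17\right) = 2 - -1326 = 2 + 1326 = 1328$)
$- \frac{72280}{r} = - \frac{72280}{1328} = \left(-72280\right) \frac{1}{1328} = - \frac{9035}{166}$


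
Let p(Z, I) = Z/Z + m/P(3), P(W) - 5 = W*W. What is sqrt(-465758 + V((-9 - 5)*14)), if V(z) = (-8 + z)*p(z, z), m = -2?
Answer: I*sqrt(22830710)/7 ≈ 682.59*I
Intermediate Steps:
P(W) = 5 + W**2 (P(W) = 5 + W*W = 5 + W**2)
p(Z, I) = 6/7 (p(Z, I) = Z/Z - 2/(5 + 3**2) = 1 - 2/(5 + 9) = 1 - 2/14 = 1 - 2*1/14 = 1 - 1/7 = 6/7)
V(z) = -48/7 + 6*z/7 (V(z) = (-8 + z)*(6/7) = -48/7 + 6*z/7)
sqrt(-465758 + V((-9 - 5)*14)) = sqrt(-465758 + (-48/7 + 6*((-9 - 5)*14)/7)) = sqrt(-465758 + (-48/7 + 6*(-14*14)/7)) = sqrt(-465758 + (-48/7 + (6/7)*(-196))) = sqrt(-465758 + (-48/7 - 168)) = sqrt(-465758 - 1224/7) = sqrt(-3261530/7) = I*sqrt(22830710)/7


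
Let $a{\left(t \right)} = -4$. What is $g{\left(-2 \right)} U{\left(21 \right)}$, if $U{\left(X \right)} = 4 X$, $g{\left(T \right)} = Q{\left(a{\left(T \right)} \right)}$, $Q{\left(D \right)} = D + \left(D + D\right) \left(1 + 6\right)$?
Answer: $-5040$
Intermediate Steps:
$Q{\left(D \right)} = 15 D$ ($Q{\left(D \right)} = D + 2 D 7 = D + 14 D = 15 D$)
$g{\left(T \right)} = -60$ ($g{\left(T \right)} = 15 \left(-4\right) = -60$)
$g{\left(-2 \right)} U{\left(21 \right)} = - 60 \cdot 4 \cdot 21 = \left(-60\right) 84 = -5040$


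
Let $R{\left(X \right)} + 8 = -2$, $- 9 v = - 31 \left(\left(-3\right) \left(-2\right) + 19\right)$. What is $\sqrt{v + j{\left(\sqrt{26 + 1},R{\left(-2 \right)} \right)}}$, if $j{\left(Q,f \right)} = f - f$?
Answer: $\frac{5 \sqrt{31}}{3} \approx 9.2796$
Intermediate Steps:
$v = \frac{775}{9}$ ($v = - \frac{\left(-31\right) \left(\left(-3\right) \left(-2\right) + 19\right)}{9} = - \frac{\left(-31\right) \left(6 + 19\right)}{9} = - \frac{\left(-31\right) 25}{9} = \left(- \frac{1}{9}\right) \left(-775\right) = \frac{775}{9} \approx 86.111$)
$R{\left(X \right)} = -10$ ($R{\left(X \right)} = -8 - 2 = -10$)
$j{\left(Q,f \right)} = 0$
$\sqrt{v + j{\left(\sqrt{26 + 1},R{\left(-2 \right)} \right)}} = \sqrt{\frac{775}{9} + 0} = \sqrt{\frac{775}{9}} = \frac{5 \sqrt{31}}{3}$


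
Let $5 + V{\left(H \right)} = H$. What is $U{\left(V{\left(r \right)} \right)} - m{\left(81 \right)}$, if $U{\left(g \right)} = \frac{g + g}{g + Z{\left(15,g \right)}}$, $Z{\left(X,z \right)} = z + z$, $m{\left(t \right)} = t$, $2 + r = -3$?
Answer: $- \frac{241}{3} \approx -80.333$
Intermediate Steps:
$r = -5$ ($r = -2 - 3 = -5$)
$V{\left(H \right)} = -5 + H$
$Z{\left(X,z \right)} = 2 z$
$U{\left(g \right)} = \frac{2}{3}$ ($U{\left(g \right)} = \frac{g + g}{g + 2 g} = \frac{2 g}{3 g} = 2 g \frac{1}{3 g} = \frac{2}{3}$)
$U{\left(V{\left(r \right)} \right)} - m{\left(81 \right)} = \frac{2}{3} - 81 = - \frac{241}{3}$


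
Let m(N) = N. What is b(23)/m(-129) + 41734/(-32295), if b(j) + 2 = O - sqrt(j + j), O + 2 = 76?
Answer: -2569642/1388685 + sqrt(46)/129 ≈ -1.7978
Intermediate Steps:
O = 74 (O = -2 + 76 = 74)
b(j) = 72 - sqrt(2)*sqrt(j) (b(j) = -2 + (74 - sqrt(j + j)) = -2 + (74 - sqrt(2*j)) = -2 + (74 - sqrt(2)*sqrt(j)) = 72 - sqrt(2)*sqrt(j))
b(23)/m(-129) + 41734/(-32295) = (72 - sqrt(2)*sqrt(23))/(-129) + 41734/(-32295) = (72 - sqrt(46))*(-1/129) + 41734*(-1/32295) = (-24/43 + sqrt(46)/129) - 41734/32295 = -2569642/1388685 + sqrt(46)/129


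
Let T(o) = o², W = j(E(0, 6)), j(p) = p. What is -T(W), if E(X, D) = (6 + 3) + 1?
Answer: -100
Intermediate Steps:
E(X, D) = 10 (E(X, D) = 9 + 1 = 10)
W = 10
-T(W) = -1*10² = -1*100 = -100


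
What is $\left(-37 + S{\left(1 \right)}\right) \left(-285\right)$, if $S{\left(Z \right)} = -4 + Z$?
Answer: $11400$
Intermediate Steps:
$\left(-37 + S{\left(1 \right)}\right) \left(-285\right) = \left(-37 + \left(-4 + 1\right)\right) \left(-285\right) = \left(-37 - 3\right) \left(-285\right) = \left(-40\right) \left(-285\right) = 11400$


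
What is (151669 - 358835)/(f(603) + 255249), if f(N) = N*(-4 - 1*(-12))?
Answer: -207166/260073 ≈ -0.79657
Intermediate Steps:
f(N) = 8*N (f(N) = N*(-4 + 12) = N*8 = 8*N)
(151669 - 358835)/(f(603) + 255249) = (151669 - 358835)/(8*603 + 255249) = -207166/(4824 + 255249) = -207166/260073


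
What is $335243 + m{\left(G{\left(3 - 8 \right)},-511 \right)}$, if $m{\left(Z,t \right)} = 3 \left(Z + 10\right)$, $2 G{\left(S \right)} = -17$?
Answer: $\frac{670495}{2} \approx 3.3525 \cdot 10^{5}$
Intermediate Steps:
$G{\left(S \right)} = - \frac{17}{2}$ ($G{\left(S \right)} = \frac{1}{2} \left(-17\right) = - \frac{17}{2}$)
$m{\left(Z,t \right)} = 30 + 3 Z$ ($m{\left(Z,t \right)} = 3 \left(10 + Z\right) = 30 + 3 Z$)
$335243 + m{\left(G{\left(3 - 8 \right)},-511 \right)} = 335243 + \left(30 + 3 \left(- \frac{17}{2}\right)\right) = 335243 + \left(30 - \frac{51}{2}\right) = 335243 + \frac{9}{2} = \frac{670495}{2}$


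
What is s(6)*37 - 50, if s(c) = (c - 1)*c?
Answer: 1060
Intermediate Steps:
s(c) = c*(-1 + c) (s(c) = (-1 + c)*c = c*(-1 + c))
s(6)*37 - 50 = (6*(-1 + 6))*37 - 50 = (6*5)*37 - 50 = 30*37 - 50 = 1110 - 50 = 1060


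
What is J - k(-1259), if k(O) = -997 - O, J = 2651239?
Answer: 2650977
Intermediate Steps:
J - k(-1259) = 2651239 - (-997 - 1*(-1259)) = 2651239 - (-997 + 1259) = 2651239 - 1*262 = 2651239 - 262 = 2650977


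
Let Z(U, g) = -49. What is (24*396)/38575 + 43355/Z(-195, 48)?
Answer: -1671953429/1890175 ≈ -884.55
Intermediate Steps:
(24*396)/38575 + 43355/Z(-195, 48) = (24*396)/38575 + 43355/(-49) = 9504*(1/38575) + 43355*(-1/49) = 9504/38575 - 43355/49 = -1671953429/1890175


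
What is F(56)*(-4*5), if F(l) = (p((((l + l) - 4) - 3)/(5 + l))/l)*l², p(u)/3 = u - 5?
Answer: 672000/61 ≈ 11016.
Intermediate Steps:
p(u) = -15 + 3*u (p(u) = 3*(u - 5) = 3*(-5 + u) = -15 + 3*u)
F(l) = l*(-15 + 3*(-7 + 2*l)/(5 + l)) (F(l) = ((-15 + 3*((((l + l) - 4) - 3)/(5 + l)))/l)*l² = ((-15 + 3*(((2*l - 4) - 3)/(5 + l)))/l)*l² = ((-15 + 3*(((-4 + 2*l) - 3)/(5 + l)))/l)*l² = ((-15 + 3*((-7 + 2*l)/(5 + l)))/l)*l² = ((-15 + 3*(-7 + 2*l)/(5 + l))/l)*l² = l*(-15 + 3*(-7 + 2*l)/(5 + l)))
F(56)*(-4*5) = (-3*56*(32 + 3*56)/(5 + 56))*(-4*5) = -3*56*(32 + 168)/61*(-20) = -3*56*1/61*200*(-20) = -33600/61*(-20) = 672000/61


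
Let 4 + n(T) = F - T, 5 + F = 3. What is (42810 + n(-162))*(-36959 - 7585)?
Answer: -1913877504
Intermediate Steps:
F = -2 (F = -5 + 3 = -2)
n(T) = -6 - T (n(T) = -4 + (-2 - T) = -6 - T)
(42810 + n(-162))*(-36959 - 7585) = (42810 + (-6 - 1*(-162)))*(-36959 - 7585) = (42810 + (-6 + 162))*(-44544) = (42810 + 156)*(-44544) = 42966*(-44544) = -1913877504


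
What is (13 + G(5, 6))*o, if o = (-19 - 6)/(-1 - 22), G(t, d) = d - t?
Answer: 350/23 ≈ 15.217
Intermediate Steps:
o = 25/23 (o = -25/(-23) = -25*(-1/23) = 25/23 ≈ 1.0870)
(13 + G(5, 6))*o = (13 + (6 - 1*5))*(25/23) = (13 + (6 - 5))*(25/23) = (13 + 1)*(25/23) = 14*(25/23) = 350/23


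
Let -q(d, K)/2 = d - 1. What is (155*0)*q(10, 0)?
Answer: 0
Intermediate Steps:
q(d, K) = 2 - 2*d (q(d, K) = -2*(d - 1) = -2*(-1 + d) = 2 - 2*d)
(155*0)*q(10, 0) = (155*0)*(2 - 2*10) = 0*(2 - 20) = 0*(-18) = 0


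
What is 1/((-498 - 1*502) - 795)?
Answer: -1/1795 ≈ -0.00055710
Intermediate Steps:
1/((-498 - 1*502) - 795) = 1/((-498 - 502) - 795) = 1/(-1000 - 795) = 1/(-1795) = -1/1795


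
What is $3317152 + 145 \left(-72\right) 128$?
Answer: $1980832$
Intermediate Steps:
$3317152 + 145 \left(-72\right) 128 = 3317152 - 1336320 = 1980832$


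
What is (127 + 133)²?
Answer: 67600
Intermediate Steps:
(127 + 133)² = 260² = 67600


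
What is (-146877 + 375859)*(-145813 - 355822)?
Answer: -114865385570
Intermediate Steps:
(-146877 + 375859)*(-145813 - 355822) = 228982*(-501635) = -114865385570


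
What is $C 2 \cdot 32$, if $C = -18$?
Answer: $-1152$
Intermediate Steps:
$C 2 \cdot 32 = \left(-18\right) 2 \cdot 32 = \left(-36\right) 32 = -1152$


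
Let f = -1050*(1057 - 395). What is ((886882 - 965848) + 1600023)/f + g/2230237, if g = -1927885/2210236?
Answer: -6375700530741049/2913598009041950 ≈ -2.1883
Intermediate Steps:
g = -1927885/2210236 (g = -1927885*1/2210236 = -1927885/2210236 ≈ -0.87225)
f = -695100 (f = -1050*662 = -695100)
((886882 - 965848) + 1600023)/f + g/2230237 = ((886882 - 965848) + 1600023)/(-695100) - 1927885/2210236/2230237 = (-78966 + 1600023)*(-1/695100) - 1927885/2210236*1/2230237 = 1521057*(-1/695100) - 1927885/4929350105932 = -507019/231700 - 1927885/4929350105932 = -6375700530741049/2913598009041950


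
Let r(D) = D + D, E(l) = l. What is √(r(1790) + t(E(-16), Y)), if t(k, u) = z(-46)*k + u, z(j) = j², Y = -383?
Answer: I*√30659 ≈ 175.1*I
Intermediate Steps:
r(D) = 2*D
t(k, u) = u + 2116*k (t(k, u) = (-46)²*k + u = 2116*k + u = u + 2116*k)
√(r(1790) + t(E(-16), Y)) = √(2*1790 + (-383 + 2116*(-16))) = √(3580 + (-383 - 33856)) = √(3580 - 34239) = √(-30659) = I*√30659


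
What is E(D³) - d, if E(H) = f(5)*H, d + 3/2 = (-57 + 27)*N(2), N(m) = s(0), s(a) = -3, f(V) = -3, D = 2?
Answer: -225/2 ≈ -112.50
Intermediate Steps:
N(m) = -3
d = 177/2 (d = -3/2 + (-57 + 27)*(-3) = -3/2 - 30*(-3) = -3/2 + 90 = 177/2 ≈ 88.500)
E(H) = -3*H
E(D³) - d = -3*2³ - 1*177/2 = -3*8 - 177/2 = -24 - 177/2 = -225/2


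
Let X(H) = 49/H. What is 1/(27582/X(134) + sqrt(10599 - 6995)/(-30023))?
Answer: 832872904654413/62822209410772498607 + 1471127*sqrt(901)/125644418821544997214 ≈ 1.3258e-5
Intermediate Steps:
1/(27582/X(134) + sqrt(10599 - 6995)/(-30023)) = 1/(27582/((49/134)) + sqrt(10599 - 6995)/(-30023)) = 1/(27582/((49*(1/134))) + sqrt(3604)*(-1/30023)) = 1/(27582/(49/134) + (2*sqrt(901))*(-1/30023)) = 1/(27582*(134/49) - 2*sqrt(901)/30023) = 1/(3695988/49 - 2*sqrt(901)/30023)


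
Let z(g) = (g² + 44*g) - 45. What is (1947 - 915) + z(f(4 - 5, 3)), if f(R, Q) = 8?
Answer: 1403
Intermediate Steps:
z(g) = -45 + g² + 44*g
(1947 - 915) + z(f(4 - 5, 3)) = (1947 - 915) + (-45 + 8² + 44*8) = 1032 + (-45 + 64 + 352) = 1032 + 371 = 1403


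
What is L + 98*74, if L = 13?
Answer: 7265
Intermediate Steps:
L + 98*74 = 13 + 98*74 = 13 + 7252 = 7265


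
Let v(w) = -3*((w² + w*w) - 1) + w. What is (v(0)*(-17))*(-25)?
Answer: 1275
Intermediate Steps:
v(w) = 3 + w - 6*w² (v(w) = -3*((w² + w²) - 1) + w = -3*(2*w² - 1) + w = -3*(-1 + 2*w²) + w = (3 - 6*w²) + w = 3 + w - 6*w²)
(v(0)*(-17))*(-25) = ((3 + 0 - 6*0²)*(-17))*(-25) = ((3 + 0 - 6*0)*(-17))*(-25) = ((3 + 0 + 0)*(-17))*(-25) = (3*(-17))*(-25) = -51*(-25) = 1275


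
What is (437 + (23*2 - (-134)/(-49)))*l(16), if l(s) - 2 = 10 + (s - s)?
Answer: 282396/49 ≈ 5763.2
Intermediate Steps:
l(s) = 12 (l(s) = 2 + (10 + (s - s)) = 2 + (10 + 0) = 2 + 10 = 12)
(437 + (23*2 - (-134)/(-49)))*l(16) = (437 + (23*2 - (-134)/(-49)))*12 = (437 + (46 - (-134)*(-1)/49))*12 = (437 + (46 - 1*134/49))*12 = (437 + (46 - 134/49))*12 = (437 + 2120/49)*12 = (23533/49)*12 = 282396/49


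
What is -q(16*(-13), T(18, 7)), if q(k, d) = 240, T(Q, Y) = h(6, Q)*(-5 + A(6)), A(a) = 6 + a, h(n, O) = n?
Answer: -240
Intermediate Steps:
T(Q, Y) = 42 (T(Q, Y) = 6*(-5 + (6 + 6)) = 6*(-5 + 12) = 6*7 = 42)
-q(16*(-13), T(18, 7)) = -1*240 = -240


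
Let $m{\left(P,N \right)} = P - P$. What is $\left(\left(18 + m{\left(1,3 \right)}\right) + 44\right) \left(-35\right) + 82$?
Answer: $-2088$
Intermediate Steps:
$m{\left(P,N \right)} = 0$
$\left(\left(18 + m{\left(1,3 \right)}\right) + 44\right) \left(-35\right) + 82 = \left(\left(18 + 0\right) + 44\right) \left(-35\right) + 82 = \left(18 + 44\right) \left(-35\right) + 82 = 62 \left(-35\right) + 82 = -2170 + 82 = -2088$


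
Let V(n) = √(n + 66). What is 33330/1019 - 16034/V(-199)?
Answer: 33330/1019 + 16034*I*√133/133 ≈ 32.709 + 1390.3*I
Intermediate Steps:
V(n) = √(66 + n)
33330/1019 - 16034/V(-199) = 33330/1019 - 16034/√(66 - 199) = 33330*(1/1019) - 16034*(-I*√133/133) = 33330/1019 - 16034*(-I*√133/133) = 33330/1019 - (-16034)*I*√133/133 = 33330/1019 + 16034*I*√133/133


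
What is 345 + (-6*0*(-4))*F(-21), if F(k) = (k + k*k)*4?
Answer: 345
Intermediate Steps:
F(k) = 4*k + 4*k² (F(k) = (k + k²)*4 = 4*k + 4*k²)
345 + (-6*0*(-4))*F(-21) = 345 + (-6*0*(-4))*(4*(-21)*(1 - 21)) = 345 + (0*(-4))*(4*(-21)*(-20)) = 345 + 0*1680 = 345 + 0 = 345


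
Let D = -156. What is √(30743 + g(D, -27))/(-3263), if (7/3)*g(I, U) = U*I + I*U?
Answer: -√1683311/22841 ≈ -0.056802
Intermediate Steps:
g(I, U) = 6*I*U/7 (g(I, U) = 3*(U*I + I*U)/7 = 3*(I*U + I*U)/7 = 3*(2*I*U)/7 = 6*I*U/7)
√(30743 + g(D, -27))/(-3263) = √(30743 + (6/7)*(-156)*(-27))/(-3263) = √(30743 + 25272/7)*(-1/3263) = √(240473/7)*(-1/3263) = (√1683311/7)*(-1/3263) = -√1683311/22841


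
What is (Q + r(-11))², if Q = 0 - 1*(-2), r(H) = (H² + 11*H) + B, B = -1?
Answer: 1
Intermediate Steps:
r(H) = -1 + H² + 11*H (r(H) = (H² + 11*H) - 1 = -1 + H² + 11*H)
Q = 2 (Q = 0 + 2 = 2)
(Q + r(-11))² = (2 + (-1 + (-11)² + 11*(-11)))² = (2 + (-1 + 121 - 121))² = (2 - 1)² = 1² = 1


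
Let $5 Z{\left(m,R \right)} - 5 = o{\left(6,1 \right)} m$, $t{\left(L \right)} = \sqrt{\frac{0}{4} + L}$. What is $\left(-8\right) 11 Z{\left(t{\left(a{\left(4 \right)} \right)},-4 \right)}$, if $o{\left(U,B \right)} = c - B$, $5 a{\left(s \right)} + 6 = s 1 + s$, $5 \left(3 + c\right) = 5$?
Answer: $-88 + \frac{264 \sqrt{10}}{25} \approx -54.606$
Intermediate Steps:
$c = -2$ ($c = -3 + \frac{1}{5} \cdot 5 = -3 + 1 = -2$)
$a{\left(s \right)} = - \frac{6}{5} + \frac{2 s}{5}$ ($a{\left(s \right)} = - \frac{6}{5} + \frac{s 1 + s}{5} = - \frac{6}{5} + \frac{s + s}{5} = - \frac{6}{5} + \frac{2 s}{5}$)
$t{\left(L \right)} = \sqrt{L}$ ($t{\left(L \right)} = \sqrt{0 \cdot \frac{1}{4} + L} = \sqrt{0 + L} = \sqrt{L}$)
$o{\left(U,B \right)} = -2 - B$
$Z{\left(m,R \right)} = 1 - \frac{3 m}{5}$ ($Z{\left(m,R \right)} = 1 + \frac{\left(-2 - 1\right) m}{5} = 1 + \frac{\left(-3\right) m}{5} = 1 - \frac{3 m}{5}$)
$\left(-8\right) 11 Z{\left(t{\left(a{\left(4 \right)} \right)},-4 \right)} = \left(-8\right) 11 \left(1 - \frac{3 \sqrt{- \frac{6}{5} + \frac{2}{5} \cdot 4}}{5}\right) = - 88 \left(1 - \frac{3 \sqrt{- \frac{6}{5} + \frac{8}{5}}}{5}\right) = - 88 \left(1 - \frac{3 \sqrt{\frac{2}{5}}}{5}\right) = - 88 \left(1 - \frac{3 \frac{\sqrt{10}}{5}}{5}\right) = - 88 \left(1 - \frac{3 \sqrt{10}}{25}\right) = -88 + \frac{264 \sqrt{10}}{25}$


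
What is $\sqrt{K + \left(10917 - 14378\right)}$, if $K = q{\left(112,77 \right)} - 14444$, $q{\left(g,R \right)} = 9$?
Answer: $2 i \sqrt{4474} \approx 133.78 i$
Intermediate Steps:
$K = -14435$ ($K = 9 - 14444 = -14435$)
$\sqrt{K + \left(10917 - 14378\right)} = \sqrt{-14435 + \left(10917 - 14378\right)} = \sqrt{-14435 - 3461} = \sqrt{-17896} = 2 i \sqrt{4474}$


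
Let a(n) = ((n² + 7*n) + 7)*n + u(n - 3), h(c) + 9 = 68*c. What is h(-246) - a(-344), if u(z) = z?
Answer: 39865250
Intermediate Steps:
h(c) = -9 + 68*c
a(n) = -3 + n + n*(7 + n² + 7*n) (a(n) = ((n² + 7*n) + 7)*n + (n - 3) = (7 + n² + 7*n)*n + (-3 + n) = n*(7 + n² + 7*n) + (-3 + n) = -3 + n + n*(7 + n² + 7*n))
h(-246) - a(-344) = (-9 + 68*(-246)) - (-3 + (-344)³ + 7*(-344)² + 8*(-344)) = (-9 - 16728) - (-3 - 40707584 + 7*118336 - 2752) = -16737 - (-3 - 40707584 + 828352 - 2752) = -16737 - 1*(-39881987) = -16737 + 39881987 = 39865250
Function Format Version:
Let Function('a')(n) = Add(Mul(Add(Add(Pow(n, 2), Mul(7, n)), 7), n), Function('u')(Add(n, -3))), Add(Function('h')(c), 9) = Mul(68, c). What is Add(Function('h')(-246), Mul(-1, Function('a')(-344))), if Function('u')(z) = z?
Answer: 39865250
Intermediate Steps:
Function('h')(c) = Add(-9, Mul(68, c))
Function('a')(n) = Add(-3, n, Mul(n, Add(7, Pow(n, 2), Mul(7, n)))) (Function('a')(n) = Add(Mul(Add(Add(Pow(n, 2), Mul(7, n)), 7), n), Add(n, -3)) = Add(Mul(Add(7, Pow(n, 2), Mul(7, n)), n), Add(-3, n)) = Add(Mul(n, Add(7, Pow(n, 2), Mul(7, n))), Add(-3, n)) = Add(-3, n, Mul(n, Add(7, Pow(n, 2), Mul(7, n)))))
Add(Function('h')(-246), Mul(-1, Function('a')(-344))) = Add(Add(-9, Mul(68, -246)), Mul(-1, Add(-3, Pow(-344, 3), Mul(7, Pow(-344, 2)), Mul(8, -344)))) = Add(Add(-9, -16728), Mul(-1, Add(-3, -40707584, Mul(7, 118336), -2752))) = Add(-16737, Mul(-1, Add(-3, -40707584, 828352, -2752))) = Add(-16737, Mul(-1, -39881987)) = Add(-16737, 39881987) = 39865250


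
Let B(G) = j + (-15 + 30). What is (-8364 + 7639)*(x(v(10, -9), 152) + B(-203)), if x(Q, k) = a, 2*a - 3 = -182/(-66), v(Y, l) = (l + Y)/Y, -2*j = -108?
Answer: -1719700/33 ≈ -52112.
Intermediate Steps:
j = 54 (j = -½*(-108) = 54)
v(Y, l) = (Y + l)/Y
B(G) = 69 (B(G) = 54 + (-15 + 30) = 54 + 15 = 69)
a = 95/33 (a = 3/2 + (-182/(-66))/2 = 3/2 + (-182*(-1/66))/2 = 3/2 + (½)*(91/33) = 3/2 + 91/66 = 95/33 ≈ 2.8788)
x(Q, k) = 95/33
(-8364 + 7639)*(x(v(10, -9), 152) + B(-203)) = (-8364 + 7639)*(95/33 + 69) = -725*2372/33 = -1719700/33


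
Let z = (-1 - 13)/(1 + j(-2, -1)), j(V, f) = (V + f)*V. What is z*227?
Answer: -454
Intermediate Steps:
j(V, f) = V*(V + f)
z = -2 (z = (-1 - 13)/(1 - 2*(-2 - 1)) = -14/(1 - 2*(-3)) = -14/(1 + 6) = -14/7 = -14*⅐ = -2)
z*227 = -2*227 = -454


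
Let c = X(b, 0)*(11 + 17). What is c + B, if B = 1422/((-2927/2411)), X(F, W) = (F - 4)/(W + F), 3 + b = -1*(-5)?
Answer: -3510398/2927 ≈ -1199.3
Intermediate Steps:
b = 2 (b = -3 - 1*(-5) = -3 + 5 = 2)
X(F, W) = (-4 + F)/(F + W)
c = -28 (c = ((-4 + 2)/(2 + 0))*(11 + 17) = (-2/2)*28 = ((1/2)*(-2))*28 = -1*28 = -28)
B = -3428442/2927 (B = 1422/((-2927*1/2411)) = 1422/(-2927/2411) = 1422*(-2411/2927) = -3428442/2927 ≈ -1171.3)
c + B = -28 - 3428442/2927 = -3510398/2927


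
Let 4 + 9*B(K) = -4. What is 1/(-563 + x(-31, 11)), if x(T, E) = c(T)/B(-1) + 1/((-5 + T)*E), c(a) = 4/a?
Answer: -12276/6909637 ≈ -0.0017766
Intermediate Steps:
B(K) = -8/9 (B(K) = -4/9 + (⅑)*(-4) = -4/9 - 4/9 = -8/9)
x(T, E) = -9/(2*T) + 1/(E*(-5 + T)) (x(T, E) = (4/T)/(-8/9) + 1/((-5 + T)*E) = (4/T)*(-9/8) + 1/(E*(-5 + T)) = -9/(2*T) + 1/(E*(-5 + T)))
1/(-563 + x(-31, 11)) = 1/(-563 + (½)*(45*11 - 31*(2 - 9*11))/(11*(-31)*(-5 - 31))) = 1/(-563 + (½)*(1/11)*(-1/31)*(495 - 31*(2 - 99))/(-36)) = 1/(-563 + (½)*(1/11)*(-1/31)*(-1/36)*(495 - 31*(-97))) = 1/(-563 + (½)*(1/11)*(-1/31)*(-1/36)*(495 + 3007)) = 1/(-563 + (½)*(1/11)*(-1/31)*(-1/36)*3502) = 1/(-563 + 1751/12276) = 1/(-6909637/12276) = -12276/6909637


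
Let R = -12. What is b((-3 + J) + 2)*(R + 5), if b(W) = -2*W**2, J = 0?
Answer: 14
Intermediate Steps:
b((-3 + J) + 2)*(R + 5) = (-2*((-3 + 0) + 2)**2)*(-12 + 5) = -2*(-3 + 2)**2*(-7) = -2*(-1)**2*(-7) = -2*1*(-7) = -2*(-7) = 14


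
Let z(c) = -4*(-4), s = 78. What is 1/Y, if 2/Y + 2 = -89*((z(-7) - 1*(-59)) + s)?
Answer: -13619/2 ≈ -6809.5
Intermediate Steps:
z(c) = 16
Y = -2/13619 (Y = 2/(-2 - 89*((16 - 1*(-59)) + 78)) = 2/(-2 - 89*((16 + 59) + 78)) = 2/(-2 - 89*(75 + 78)) = 2/(-2 - 89*153) = 2/(-2 - 13617) = 2/(-13619) = 2*(-1/13619) = -2/13619 ≈ -0.00014685)
1/Y = 1/(-2/13619) = -13619/2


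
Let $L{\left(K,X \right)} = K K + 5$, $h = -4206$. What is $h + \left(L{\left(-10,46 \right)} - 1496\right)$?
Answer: $-5597$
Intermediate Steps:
$L{\left(K,X \right)} = 5 + K^{2}$ ($L{\left(K,X \right)} = K^{2} + 5 = 5 + K^{2}$)
$h + \left(L{\left(-10,46 \right)} - 1496\right) = -4206 + \left(\left(5 + \left(-10\right)^{2}\right) - 1496\right) = -4206 + \left(\left(5 + 100\right) - 1496\right) = -4206 + \left(105 - 1496\right) = -4206 - 1391 = -5597$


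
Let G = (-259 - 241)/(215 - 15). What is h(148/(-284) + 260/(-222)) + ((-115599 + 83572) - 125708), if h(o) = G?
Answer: -315475/2 ≈ -1.5774e+5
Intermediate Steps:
G = -5/2 (G = -500/200 = -500*1/200 = -5/2 ≈ -2.5000)
h(o) = -5/2
h(148/(-284) + 260/(-222)) + ((-115599 + 83572) - 125708) = -5/2 + ((-115599 + 83572) - 125708) = -5/2 + (-32027 - 125708) = -5/2 - 157735 = -315475/2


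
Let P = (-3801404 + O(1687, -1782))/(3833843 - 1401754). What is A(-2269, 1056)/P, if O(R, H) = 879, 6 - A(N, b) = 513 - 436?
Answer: 172678319/3800525 ≈ 45.435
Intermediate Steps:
A(N, b) = -71 (A(N, b) = 6 - (513 - 436) = 6 - 1*77 = 6 - 77 = -71)
P = -3800525/2432089 (P = (-3801404 + 879)/(3833843 - 1401754) = -3800525/2432089 ≈ -1.5627)
A(-2269, 1056)/P = -71/(-3800525/2432089) = -71*(-2432089/3800525) = 172678319/3800525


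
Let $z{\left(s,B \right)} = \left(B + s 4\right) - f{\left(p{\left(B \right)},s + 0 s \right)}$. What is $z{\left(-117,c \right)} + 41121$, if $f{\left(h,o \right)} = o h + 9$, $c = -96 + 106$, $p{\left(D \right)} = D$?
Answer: $41824$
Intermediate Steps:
$c = 10$
$f{\left(h,o \right)} = 9 + h o$ ($f{\left(h,o \right)} = h o + 9 = 9 + h o$)
$z{\left(s,B \right)} = -9 + B + 4 s - B s$ ($z{\left(s,B \right)} = \left(B + s 4\right) - \left(9 + B \left(s + 0 s\right)\right) = \left(B + 4 s\right) - \left(9 + B \left(s + 0\right)\right) = \left(B + 4 s\right) - \left(9 + B s\right) = -9 + B + 4 s - B s$)
$z{\left(-117,c \right)} + 41121 = \left(-9 + 10 + 4 \left(-117\right) - 10 \left(-117\right)\right) + 41121 = \left(-9 + 10 - 468 + 1170\right) + 41121 = 703 + 41121 = 41824$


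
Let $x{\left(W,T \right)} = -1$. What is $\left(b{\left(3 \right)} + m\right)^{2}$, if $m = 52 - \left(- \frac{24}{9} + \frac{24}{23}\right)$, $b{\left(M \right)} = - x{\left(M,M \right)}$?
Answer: $\frac{14205361}{4761} \approx 2983.7$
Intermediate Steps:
$b{\left(M \right)} = 1$ ($b{\left(M \right)} = \left(-1\right) \left(-1\right) = 1$)
$m = \frac{3700}{69}$ ($m = 52 - \left(\left(-24\right) \frac{1}{9} + 24 \cdot \frac{1}{23}\right) = 52 - \left(- \frac{8}{3} + \frac{24}{23}\right) = 52 - - \frac{112}{69} = 52 + \frac{112}{69} = \frac{3700}{69} \approx 53.623$)
$\left(b{\left(3 \right)} + m\right)^{2} = \left(1 + \frac{3700}{69}\right)^{2} = \left(\frac{3769}{69}\right)^{2} = \frac{14205361}{4761}$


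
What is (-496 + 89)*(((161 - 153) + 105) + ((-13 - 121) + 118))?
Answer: -39479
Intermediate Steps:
(-496 + 89)*(((161 - 153) + 105) + ((-13 - 121) + 118)) = -407*((8 + 105) + (-134 + 118)) = -407*(113 - 16) = -407*97 = -39479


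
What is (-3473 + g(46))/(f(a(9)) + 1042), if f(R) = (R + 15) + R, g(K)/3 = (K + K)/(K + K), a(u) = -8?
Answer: -10/3 ≈ -3.3333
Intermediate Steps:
g(K) = 3 (g(K) = 3*((K + K)/(K + K)) = 3*((2*K)/((2*K))) = 3*((2*K)*(1/(2*K))) = 3*1 = 3)
f(R) = 15 + 2*R (f(R) = (15 + R) + R = 15 + 2*R)
(-3473 + g(46))/(f(a(9)) + 1042) = (-3473 + 3)/((15 + 2*(-8)) + 1042) = -3470/((15 - 16) + 1042) = -3470/(-1 + 1042) = -3470/1041 = -3470*1/1041 = -10/3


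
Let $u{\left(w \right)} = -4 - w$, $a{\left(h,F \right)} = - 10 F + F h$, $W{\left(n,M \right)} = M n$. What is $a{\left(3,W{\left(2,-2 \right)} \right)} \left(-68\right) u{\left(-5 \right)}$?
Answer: $-1904$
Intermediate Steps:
$a{\left(3,W{\left(2,-2 \right)} \right)} \left(-68\right) u{\left(-5 \right)} = \left(-2\right) 2 \left(-10 + 3\right) \left(-68\right) \left(-4 - -5\right) = \left(-4\right) \left(-7\right) \left(-68\right) \left(-4 + 5\right) = 28 \left(-68\right) 1 = \left(-1904\right) 1 = -1904$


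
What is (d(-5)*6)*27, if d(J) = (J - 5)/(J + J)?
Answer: 162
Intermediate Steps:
d(J) = (-5 + J)/(2*J) (d(J) = (-5 + J)/((2*J)) = (-5 + J)*(1/(2*J)) = (-5 + J)/(2*J))
(d(-5)*6)*27 = (((1/2)*(-5 - 5)/(-5))*6)*27 = (((1/2)*(-1/5)*(-10))*6)*27 = (1*6)*27 = 6*27 = 162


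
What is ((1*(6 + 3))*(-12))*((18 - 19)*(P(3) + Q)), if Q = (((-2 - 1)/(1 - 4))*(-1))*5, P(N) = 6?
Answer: 108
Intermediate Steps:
Q = -5 (Q = (-3/(-3)*(-1))*5 = (-3*(-⅓)*(-1))*5 = (1*(-1))*5 = -1*5 = -5)
((1*(6 + 3))*(-12))*((18 - 19)*(P(3) + Q)) = ((1*(6 + 3))*(-12))*((18 - 19)*(6 - 5)) = ((1*9)*(-12))*(-1*1) = (9*(-12))*(-1) = -108*(-1) = 108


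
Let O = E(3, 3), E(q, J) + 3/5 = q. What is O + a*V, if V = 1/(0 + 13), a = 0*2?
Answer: 12/5 ≈ 2.4000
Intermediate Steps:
a = 0
E(q, J) = -⅗ + q
O = 12/5 (O = -⅗ + 3 = 12/5 ≈ 2.4000)
V = 1/13 ≈ 0.076923
O + a*V = 12/5 + 0*(1/13) = 12/5 + 0 = 12/5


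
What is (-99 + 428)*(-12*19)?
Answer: -75012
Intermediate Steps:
(-99 + 428)*(-12*19) = 329*(-228) = -75012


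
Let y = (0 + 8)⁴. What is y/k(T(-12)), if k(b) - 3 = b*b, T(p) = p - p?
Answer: 4096/3 ≈ 1365.3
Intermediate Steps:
T(p) = 0
y = 4096 (y = 8⁴ = 4096)
k(b) = 3 + b² (k(b) = 3 + b*b = 3 + b²)
y/k(T(-12)) = 4096/(3 + 0²) = 4096/(3 + 0) = 4096/3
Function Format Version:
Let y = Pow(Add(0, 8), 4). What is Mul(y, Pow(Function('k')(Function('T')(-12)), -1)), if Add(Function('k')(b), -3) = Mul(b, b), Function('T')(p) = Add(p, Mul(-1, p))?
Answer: Rational(4096, 3) ≈ 1365.3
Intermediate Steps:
Function('T')(p) = 0
y = 4096 (y = Pow(8, 4) = 4096)
Function('k')(b) = Add(3, Pow(b, 2)) (Function('k')(b) = Add(3, Mul(b, b)) = Add(3, Pow(b, 2)))
Mul(y, Pow(Function('k')(Function('T')(-12)), -1)) = Mul(4096, Pow(Add(3, Pow(0, 2)), -1)) = Mul(4096, Pow(Add(3, 0), -1)) = Mul(4096, Pow(3, -1)) = Mul(4096, Rational(1, 3)) = Rational(4096, 3)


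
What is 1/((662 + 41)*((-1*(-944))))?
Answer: 1/663632 ≈ 1.5069e-6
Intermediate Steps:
1/((662 + 41)*((-1*(-944)))) = 1/(703*944) = (1/703)*(1/944) = 1/663632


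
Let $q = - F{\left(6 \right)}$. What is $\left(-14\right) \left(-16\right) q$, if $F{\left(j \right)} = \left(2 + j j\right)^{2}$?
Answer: $-323456$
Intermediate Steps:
$F{\left(j \right)} = \left(2 + j^{2}\right)^{2}$
$q = -1444$ ($q = - \left(2 + 6^{2}\right)^{2} = - \left(2 + 36\right)^{2} = - 38^{2} = \left(-1\right) 1444 = -1444$)
$\left(-14\right) \left(-16\right) q = \left(-14\right) \left(-16\right) \left(-1444\right) = 224 \left(-1444\right) = -323456$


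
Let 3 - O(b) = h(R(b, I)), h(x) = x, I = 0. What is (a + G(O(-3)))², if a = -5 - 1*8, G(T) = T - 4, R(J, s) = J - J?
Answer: 196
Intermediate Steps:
R(J, s) = 0
O(b) = 3 (O(b) = 3 - 1*0 = 3 + 0 = 3)
G(T) = -4 + T
a = -13 (a = -5 - 8 = -13)
(a + G(O(-3)))² = (-13 + (-4 + 3))² = (-13 - 1)² = (-14)² = 196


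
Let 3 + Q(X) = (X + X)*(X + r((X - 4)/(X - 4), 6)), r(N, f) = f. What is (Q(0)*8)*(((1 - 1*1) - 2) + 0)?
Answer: 48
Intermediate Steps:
Q(X) = -3 + 2*X*(6 + X) (Q(X) = -3 + (X + X)*(X + 6) = -3 + (2*X)*(6 + X) = -3 + 2*X*(6 + X))
(Q(0)*8)*(((1 - 1*1) - 2) + 0) = ((-3 + 2*0² + 12*0)*8)*(((1 - 1*1) - 2) + 0) = ((-3 + 2*0 + 0)*8)*(((1 - 1) - 2) + 0) = ((-3 + 0 + 0)*8)*((0 - 2) + 0) = (-3*8)*(-2 + 0) = -24*(-2) = 48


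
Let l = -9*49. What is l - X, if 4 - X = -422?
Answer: -867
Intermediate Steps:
X = 426 (X = 4 - 1*(-422) = 4 + 422 = 426)
l = -441
l - X = -441 - 1*426 = -441 - 426 = -867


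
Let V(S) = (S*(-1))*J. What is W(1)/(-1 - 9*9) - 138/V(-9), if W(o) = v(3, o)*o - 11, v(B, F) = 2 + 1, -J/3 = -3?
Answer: -1778/1107 ≈ -1.6061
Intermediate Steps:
J = 9 (J = -3*(-3) = 9)
v(B, F) = 3
V(S) = -9*S (V(S) = (S*(-1))*9 = -S*9 = -9*S)
W(o) = -11 + 3*o (W(o) = 3*o - 11 = -11 + 3*o)
W(1)/(-1 - 9*9) - 138/V(-9) = (-11 + 3*1)/(-1 - 9*9) - 138/((-9*(-9))) = (-11 + 3)/(-1 - 81) - 138/81 = -8/(-82) - 138*1/81 = -8*(-1/82) - 46/27 = 4/41 - 46/27 = -1778/1107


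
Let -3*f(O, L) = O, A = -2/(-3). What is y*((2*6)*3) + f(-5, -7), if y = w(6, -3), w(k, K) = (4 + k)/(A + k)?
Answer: 167/3 ≈ 55.667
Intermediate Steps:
A = ⅔ (A = -2*(-⅓) = ⅔ ≈ 0.66667)
f(O, L) = -O/3
w(k, K) = (4 + k)/(⅔ + k)
y = 3/2 (y = 3*(4 + 6)/(2 + 3*6) = 3*10/(2 + 18) = 3*10/20 = 3*(1/20)*10 = 3/2 ≈ 1.5000)
y*((2*6)*3) + f(-5, -7) = 3*((2*6)*3)/2 - ⅓*(-5) = 3*(12*3)/2 + 5/3 = (3/2)*36 + 5/3 = 54 + 5/3 = 167/3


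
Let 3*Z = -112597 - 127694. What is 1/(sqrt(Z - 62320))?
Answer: -I*sqrt(1177)/12947 ≈ -0.0026498*I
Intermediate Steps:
Z = -80097 (Z = (-112597 - 127694)/3 = (1/3)*(-240291) = -80097)
1/(sqrt(Z - 62320)) = 1/(sqrt(-80097 - 62320)) = 1/(sqrt(-142417)) = 1/(11*I*sqrt(1177)) = -I*sqrt(1177)/12947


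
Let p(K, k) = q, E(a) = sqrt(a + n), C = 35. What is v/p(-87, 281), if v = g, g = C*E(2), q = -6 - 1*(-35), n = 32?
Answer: 35*sqrt(34)/29 ≈ 7.0374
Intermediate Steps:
E(a) = sqrt(32 + a) (E(a) = sqrt(a + 32) = sqrt(32 + a))
q = 29 (q = -6 + 35 = 29)
g = 35*sqrt(34) (g = 35*sqrt(32 + 2) = 35*sqrt(34) ≈ 204.08)
p(K, k) = 29
v = 35*sqrt(34) ≈ 204.08
v/p(-87, 281) = (35*sqrt(34))/29 = (35*sqrt(34))*(1/29) = 35*sqrt(34)/29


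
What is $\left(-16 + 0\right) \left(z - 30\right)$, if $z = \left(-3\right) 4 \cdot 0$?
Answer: $480$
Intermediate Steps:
$z = 0$ ($z = \left(-12\right) 0 = 0$)
$\left(-16 + 0\right) \left(z - 30\right) = \left(-16 + 0\right) \left(0 - 30\right) = \left(-16\right) \left(-30\right) = 480$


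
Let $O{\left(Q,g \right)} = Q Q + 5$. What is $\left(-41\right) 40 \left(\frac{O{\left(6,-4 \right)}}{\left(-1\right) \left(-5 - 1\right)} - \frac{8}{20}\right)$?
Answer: $- \frac{31652}{3} \approx -10551.0$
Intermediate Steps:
$O{\left(Q,g \right)} = 5 + Q^{2}$ ($O{\left(Q,g \right)} = Q^{2} + 5 = 5 + Q^{2}$)
$\left(-41\right) 40 \left(\frac{O{\left(6,-4 \right)}}{\left(-1\right) \left(-5 - 1\right)} - \frac{8}{20}\right) = \left(-41\right) 40 \left(\frac{5 + 6^{2}}{\left(-1\right) \left(-5 - 1\right)} - \frac{8}{20}\right) = - 1640 \left(\frac{5 + 36}{\left(-1\right) \left(-6\right)} - \frac{2}{5}\right) = - 1640 \left(\frac{41}{6} - \frac{2}{5}\right) = \left(-1640\right) \frac{193}{30} = - \frac{31652}{3}$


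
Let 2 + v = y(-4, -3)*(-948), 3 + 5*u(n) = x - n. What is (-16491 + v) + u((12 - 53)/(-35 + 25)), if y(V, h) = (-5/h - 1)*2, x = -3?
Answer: -887951/50 ≈ -17759.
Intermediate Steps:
y(V, h) = -2 - 10/h (y(V, h) = (-1 - 5/h)*2 = -2 - 10/h)
u(n) = -6/5 - n/5 (u(n) = -⅗ + (-3 - n)/5 = -⅗ + (-⅗ - n/5) = -6/5 - n/5)
v = -1266 (v = -2 + (-2 - 10/(-3))*(-948) = -2 + (-2 - 10*(-⅓))*(-948) = -2 + (-2 + 10/3)*(-948) = -2 + (4/3)*(-948) = -2 - 1264 = -1266)
(-16491 + v) + u((12 - 53)/(-35 + 25)) = (-16491 - 1266) + (-6/5 - (12 - 53)/(5*(-35 + 25))) = -17757 + (-6/5 - (-41)/(5*(-10))) = -17757 + (-6/5 - (-41)*(-1)/(5*10)) = -17757 + (-6/5 - ⅕*41/10) = -17757 + (-6/5 - 41/50) = -17757 - 101/50 = -887951/50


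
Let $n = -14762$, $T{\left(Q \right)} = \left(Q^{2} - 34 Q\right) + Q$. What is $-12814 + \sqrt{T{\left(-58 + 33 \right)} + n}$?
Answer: $-12814 + 32 i \sqrt{13} \approx -12814.0 + 115.38 i$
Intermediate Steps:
$T{\left(Q \right)} = Q^{2} - 33 Q$
$-12814 + \sqrt{T{\left(-58 + 33 \right)} + n} = -12814 + \sqrt{\left(-58 + 33\right) \left(-33 + \left(-58 + 33\right)\right) - 14762} = -12814 + \sqrt{- 25 \left(-33 - 25\right) - 14762} = -12814 + \sqrt{\left(-25\right) \left(-58\right) - 14762} = -12814 + \sqrt{1450 - 14762} = -12814 + \sqrt{-13312} = -12814 + 32 i \sqrt{13}$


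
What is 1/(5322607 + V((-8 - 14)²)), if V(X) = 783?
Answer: 1/5323390 ≈ 1.8785e-7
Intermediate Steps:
1/(5322607 + V((-8 - 14)²)) = 1/(5322607 + 783) = 1/5323390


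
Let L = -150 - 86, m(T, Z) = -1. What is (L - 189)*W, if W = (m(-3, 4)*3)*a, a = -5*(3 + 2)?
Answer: -31875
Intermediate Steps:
a = -25 (a = -5*5 = -25)
L = -236
W = 75 (W = -1*3*(-25) = -3*(-25) = 75)
(L - 189)*W = (-236 - 189)*75 = -425*75 = -31875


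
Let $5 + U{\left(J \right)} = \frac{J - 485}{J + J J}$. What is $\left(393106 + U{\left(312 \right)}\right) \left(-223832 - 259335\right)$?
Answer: $- \frac{18548139041159861}{97656} \approx -1.8993 \cdot 10^{11}$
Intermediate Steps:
$U{\left(J \right)} = -5 + \frac{-485 + J}{J + J^{2}}$ ($U{\left(J \right)} = -5 + \frac{J - 485}{J + J J} = -5 + \frac{-485 + J}{J + J^{2}}$)
$\left(393106 + U{\left(312 \right)}\right) \left(-223832 - 259335\right) = \left(393106 + \frac{-485 - 5 \cdot 312^{2} - 1248}{312 \left(1 + 312\right)}\right) \left(-223832 - 259335\right) = \left(393106 + \frac{-485 - 486720 - 1248}{312 \cdot 313}\right) \left(-483167\right) = \left(393106 + \frac{1}{312} \cdot \frac{1}{313} \left(-485 - 486720 - 1248\right)\right) \left(-483167\right) = \left(393106 + \frac{1}{312} \cdot \frac{1}{313} \left(-488453\right)\right) \left(-483167\right) = \left(393106 - \frac{488453}{97656}\right) \left(-483167\right) = \frac{38388671083}{97656} \left(-483167\right) = - \frac{18548139041159861}{97656}$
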